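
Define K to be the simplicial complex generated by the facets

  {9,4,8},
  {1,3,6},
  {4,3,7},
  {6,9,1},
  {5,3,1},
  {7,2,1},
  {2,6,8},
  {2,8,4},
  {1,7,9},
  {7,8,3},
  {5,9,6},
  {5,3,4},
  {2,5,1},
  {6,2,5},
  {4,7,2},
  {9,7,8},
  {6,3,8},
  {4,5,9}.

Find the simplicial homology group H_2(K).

H_2 = 0.

Fix the vertex order 1 < 2 < 3 < 4 < 5 < 6 < 7 < 8 < 9 and write every simplex with vertices in increasing order. Then dim K = 2 and the simplices of K are:

  0-simplices (9): [1], [2], [3], [4], [5], [6], [7], [8], [9]
  1-simplices (27): (27 of them)
  2-simplices (18): [1,2,5], [1,2,7], [1,3,5], [1,3,6], [1,6,9], [1,7,9], [2,4,7], [2,4,8], [2,5,6], [2,6,8], [3,4,5], [3,4,7], [3,6,8], [3,7,8], [4,5,9], [4,8,9], [5,6,9], [7,8,9]

giving chain groups C_0 ≅ Z^9, C_1 ≅ Z^27, C_2 ≅ Z^18.

∂_1: C_1 → C_0 maps an edge to its endpoints' difference, ∂[p,q] = q − p. For instance
  ∂[1,9] = [9] − [1].
This gives a 9×27 integer matrix of rank 8; reducing to Smith normal form yields diagonal entries (1,1,1,1,1,1,1,1).

The boundary map ∂_2: C_2 → C_1 maps a triangle to the signed sum of its edges. For instance
  ∂[3,4,5] = [4,5] − [3,5] + [3,4],
  ∂[1,2,7] = [2,7] − [1,7] + [1,2].
The 27×18 boundary matrix has rank 18 and Smith normal form diag(1,1,1,1,1,1,1,1,1,1,1,1,1,1,1,1,1,2).

From H_k ≅ ker(∂_k) / im(∂_{k+1}) we obtain:

  H_2: rank ker ∂_2 − rank ∂_3 = (18 − 18) − 0 = 0, and there is no ∂_3, so H_2 = 0.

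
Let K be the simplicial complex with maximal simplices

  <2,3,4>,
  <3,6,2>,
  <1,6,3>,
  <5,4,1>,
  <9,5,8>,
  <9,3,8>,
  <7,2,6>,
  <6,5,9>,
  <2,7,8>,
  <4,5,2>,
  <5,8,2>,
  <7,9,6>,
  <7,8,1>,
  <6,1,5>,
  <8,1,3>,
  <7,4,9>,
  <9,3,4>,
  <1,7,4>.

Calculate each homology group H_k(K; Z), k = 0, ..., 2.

Order the vertices as 1 < 2 < 3 < 4 < 5 < 6 < 7 < 8 < 9. Listing each simplex with vertices in this order, K has dimension 2 with simplices:

  0-simplices (9): [1], [2], [3], [4], [5], [6], [7], [8], [9]
  1-simplices (27): (27 of them)
  2-simplices (18): [1,3,6], [1,3,8], [1,4,5], [1,4,7], [1,5,6], [1,7,8], [2,3,4], [2,3,6], [2,4,5], [2,5,8], [2,6,7], [2,7,8], [3,4,9], [3,8,9], [4,7,9], [5,6,9], [5,8,9], [6,7,9]

Hence C_0 ≅ Z^9, C_1 ≅ Z^27, C_2 ≅ Z^18.

Boundary ∂_1: C_1 → C_0 maps an edge to its endpoints' difference, ∂[p,q] = q − p. For instance
  ∂[1,8] = [8] − [1].
As a 9×27 matrix over Z this has rank 8, with invariant factors (1,1,1,1,1,1,1,1).

The boundary map ∂_2: C_2 → C_1 sends each 2-simplex [p,q,r] to [q,r] − [p,r] + [p,q]. For instance
  ∂[1,4,7] = [4,7] − [1,7] + [1,4],
  ∂[1,4,5] = [4,5] − [1,5] + [1,4].
This gives a 27×18 integer matrix of rank 17; reducing to Smith normal form yields diagonal entries (1,1,1,1,1,1,1,1,1,1,1,1,1,1,1,1,1).

From H_k ≅ ker(∂_k) / im(∂_{k+1}) we obtain:

  H_0: rank C_0 − rank ∂_1 = 9 − 8 = 1, and the invariant factors of ∂_1 are all 1, so H_0 = Z.
  H_1: rank ker ∂_1 − rank ∂_2 = (27 − 8) − 17 = 2, and the invariant factors of ∂_2 are all 1, so H_1 = Z^2.
  H_2: rank ker ∂_2 − rank ∂_3 = (18 − 17) − 0 = 1, and there is no ∂_3, so H_2 = Z.

H_0 = Z,  H_1 = Z^2,  H_2 = Z.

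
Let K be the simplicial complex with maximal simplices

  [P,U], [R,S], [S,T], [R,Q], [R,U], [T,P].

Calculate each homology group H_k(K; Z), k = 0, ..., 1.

H_0 = Z,  H_1 = Z.

K has 6 vertices, 6 edges.
rank ∂_0 = 0, rank ∂_1 = 5 ⇒ b_0 = 6 − 0 − 5 = 1; all invariant factors of ∂_1 are 1 so no torsion. So H_0 = Z.
rank ∂_1 = 5, rank ∂_2 = 0 ⇒ b_1 = 6 − 5 − 0 = 1. So H_1 = Z.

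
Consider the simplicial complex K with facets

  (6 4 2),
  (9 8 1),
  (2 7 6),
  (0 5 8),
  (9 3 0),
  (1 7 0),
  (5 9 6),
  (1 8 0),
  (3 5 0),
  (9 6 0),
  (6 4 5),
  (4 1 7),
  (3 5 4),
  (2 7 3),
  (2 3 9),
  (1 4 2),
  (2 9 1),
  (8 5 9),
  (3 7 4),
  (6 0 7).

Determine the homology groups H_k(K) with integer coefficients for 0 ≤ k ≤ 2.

H_0 ≅ Z,  H_1 ≅ Z × Z/2,  H_2 = 0.

Fix the vertex order 0 < 1 < 2 < 3 < 4 < 5 < 6 < 7 < 8 < 9 and write every simplex with vertices in increasing order. Then dim K = 2 and the simplices of K are:

  0-simplices (10): [0], [1], [2], [3], [4], [5], [6], [7], [8], [9]
  1-simplices (30): (30 of them)
  2-simplices (20): (20 of them)

Hence C_0 ≅ Z^10, C_1 ≅ Z^30, C_2 ≅ Z^20.

∂_1: C_1 → C_0 sends each edge [p,q] (with p < q) to q − p. For instance
  ∂[1,2] = [2] − [1].
As a 10×30 matrix over Z this has rank 9, with invariant factors (1,1,1,1,1,1,1,1,1).

Boundary ∂_2: C_2 → C_1 maps a triangle to the signed sum of its edges. For instance
  ∂[3,4,5] = [4,5] − [3,5] + [3,4],
  ∂[0,5,8] = [5,8] − [0,8] + [0,5].
This gives a 30×20 integer matrix of rank 20; reducing to Smith normal form yields diagonal entries (1,1,1,1,1,1,1,1,1,1,1,1,1,1,1,1,1,1,1,2).

Computing H_k = (kernel of ∂_k) / (image of ∂_{k+1}):

  H_0: rank C_0 − rank ∂_1 = 10 − 9 = 1, and the invariant factors of ∂_1 are all 1, so H_0 = Z.
  H_1: rank ker ∂_1 − rank ∂_2 = (30 − 9) − 20 = 1, and ∂_2 has invariant factor 2 > 1, so H_1 = Z × Z/2.
  H_2: rank ker ∂_2 − rank ∂_3 = (20 − 20) − 0 = 0, and there is no ∂_3, so H_2 = 0.

As a check, the Euler characteristic is 10 − 30 + 20 = 0, which agrees with 1 − 1 + 0 = 0.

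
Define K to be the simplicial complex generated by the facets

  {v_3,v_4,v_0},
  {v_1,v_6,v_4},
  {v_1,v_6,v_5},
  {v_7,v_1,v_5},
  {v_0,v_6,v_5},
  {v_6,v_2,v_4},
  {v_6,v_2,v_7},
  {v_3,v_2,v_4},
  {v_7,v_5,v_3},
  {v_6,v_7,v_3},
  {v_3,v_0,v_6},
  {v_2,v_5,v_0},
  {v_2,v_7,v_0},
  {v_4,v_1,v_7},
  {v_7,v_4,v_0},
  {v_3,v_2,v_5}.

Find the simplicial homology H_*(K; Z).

H_0 ≅ Z,  H_1 ≅ Z^2,  H_2 ≅ Z.

Take the total order v_0 < v_1 < v_2 < v_3 < v_4 < v_5 < v_6 < v_7 on the vertex set. Then K (dimension 2) consists of the simplices:

  0-simplices (8): [v_0], [v_1], [v_2], [v_3], [v_4], [v_5], [v_6], [v_7]
  1-simplices (24): (24 of them)
  2-simplices (16): (16 of them)

giving chain groups C_0 ≅ Z^8, C_1 ≅ Z^24, C_2 ≅ Z^16.

The boundary map ∂_1: C_1 → C_0 maps an edge to its endpoints' difference, ∂[p,q] = q − p. For instance
  ∂[v_5,v_7] = [v_7] − [v_5].
This gives a 8×24 integer matrix of rank 7; reducing to Smith normal form yields diagonal entries (1,1,1,1,1,1,1).

Boundary ∂_2: C_2 → C_1 acts by ∂[p,q,r] = [q,r] − [p,r] + [p,q]. For instance
  ∂[v_2,v_6,v_7] = [v_6,v_7] − [v_2,v_7] + [v_2,v_6],
  ∂[v_2,v_3,v_4] = [v_3,v_4] − [v_2,v_4] + [v_2,v_3].
As a 24×16 matrix over Z this has rank 15, with invariant factors (1,1,1,1,1,1,1,1,1,1,1,1,1,1,1).

Computing H_k = (kernel of ∂_k) / (image of ∂_{k+1}):

  H_0: rank C_0 − rank ∂_1 = 8 − 7 = 1, and the invariant factors of ∂_1 are all 1, so H_0 = Z.
  H_1: rank ker ∂_1 − rank ∂_2 = (24 − 7) − 15 = 2, and the invariant factors of ∂_2 are all 1, so H_1 = Z^2.
  H_2: rank ker ∂_2 − rank ∂_3 = (16 − 15) − 0 = 1, and there is no ∂_3, so H_2 = Z.

As a check, the Euler characteristic is 8 − 24 + 16 = 0, which agrees with 1 − 2 + 1 = 0.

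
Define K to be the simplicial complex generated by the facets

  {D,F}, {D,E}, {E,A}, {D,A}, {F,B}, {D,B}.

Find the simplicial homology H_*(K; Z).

Order the vertices as A < B < D < E < F. Listing each simplex with vertices in this order, K has dimension 1 with simplices:

  0-simplices (5): A, B, D, E, F
  1-simplices (6): AD, AE, BD, BF, DE, DF

giving chain groups C_0 ≅ Z^5, C_1 ≅ Z^6.

∂_1: C_1 → C_0 maps an edge to its endpoints' difference, ∂[p,q] = q − p.
As a 5×6 matrix over Z this has rank 4, with invariant factors (1,1,1,1).

Now H_k = ker ∂_k / im ∂_{k+1}, so:

  H_0: rank C_0 − rank ∂_1 = 5 − 4 = 1, and the invariant factors of ∂_1 are all 1, so H_0 ≅ Z.
  H_1: rank ker ∂_1 − rank ∂_2 = (6 − 4) − 0 = 2, and there is no ∂_2, so H_1 ≅ Z^2.

H_0 ≅ Z,  H_1 ≅ Z^2.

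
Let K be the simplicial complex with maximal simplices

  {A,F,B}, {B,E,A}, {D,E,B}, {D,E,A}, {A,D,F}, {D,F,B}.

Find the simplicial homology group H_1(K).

H_1 ≅ 0.

Order the vertices as A < B < D < E < F. Listing each simplex with vertices in this order, K has dimension 2 with simplices:

  0-simplices (5): A, B, D, E, F
  1-simplices (9): AB, AD, AE, AF, BD, BE, BF, DE, DF
  2-simplices (6): ABE, ABF, ADE, ADF, BDE, BDF

giving chain groups C_0 ≅ Z^5, C_1 ≅ Z^9, C_2 ≅ Z^6.

∂_1: C_1 → C_0 is given by ∂[p,q] = [q] − [p]. For instance
  ∂DE = E − D.
The 5×9 boundary matrix has rank 4 and Smith normal form diag(1,1,1,1).

The boundary map ∂_2: C_2 → C_1 maps a triangle to the signed sum of its edges. For instance
  ∂ABF = BF − AF + AB,
  ∂BDE = DE − BE + BD.
This gives a 9×6 integer matrix of rank 5; reducing to Smith normal form yields diagonal entries (1,1,1,1,1).

Computing H_k = (kernel of ∂_k) / (image of ∂_{k+1}):

  H_1: rank ker ∂_1 − rank ∂_2 = (9 − 4) − 5 = 0, and the invariant factors of ∂_2 are all 1, so H_1 = 0.

(K is a triangulation of the 2-sphere S^2.)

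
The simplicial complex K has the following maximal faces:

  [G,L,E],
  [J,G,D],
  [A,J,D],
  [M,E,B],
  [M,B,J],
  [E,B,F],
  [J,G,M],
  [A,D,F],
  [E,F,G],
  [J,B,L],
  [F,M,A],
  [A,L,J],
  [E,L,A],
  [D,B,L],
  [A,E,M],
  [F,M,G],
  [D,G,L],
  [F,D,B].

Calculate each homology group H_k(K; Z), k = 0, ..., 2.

H_0 = Z,  H_1 = Z ⊕ Z/2Z,  H_2 = 0.

K has 9 vertices, 27 edges, 18 triangles.
rank ∂_0 = 0, rank ∂_1 = 8 ⇒ b_0 = 9 − 0 − 8 = 1; all invariant factors of ∂_1 are 1 so no torsion. So H_0 ≅ Z.
rank ∂_1 = 8, rank ∂_2 = 18 ⇒ b_1 = 27 − 8 − 18 = 1; ∂_2 has invariant factor(s) [2] giving torsion. So H_1 ≅ Z ⊕ Z/2Z.
rank ∂_2 = 18, rank ∂_3 = 0 ⇒ b_2 = 18 − 18 − 0 = 0. So H_2 ≅ 0.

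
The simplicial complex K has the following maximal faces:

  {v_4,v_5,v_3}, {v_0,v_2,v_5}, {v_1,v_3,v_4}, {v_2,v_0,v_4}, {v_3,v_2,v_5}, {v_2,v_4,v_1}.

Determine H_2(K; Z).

K has 6 vertices, 12 edges, 6 triangles.
rank ∂_2 = 6, rank ∂_3 = 0 ⇒ b_2 = 6 − 6 − 0 = 0. So H_2 = 0.

H_2 ≅ 0.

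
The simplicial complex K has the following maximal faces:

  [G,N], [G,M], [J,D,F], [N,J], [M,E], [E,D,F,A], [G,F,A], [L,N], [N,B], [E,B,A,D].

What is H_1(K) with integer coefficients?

H_1 ≅ Z^3.

Fix the vertex order A < B < D < E < F < G < J < L < M < N and write every simplex with vertices in increasing order. Then dim K = 3 and the simplices of K are:

  0-simplices (10): A, B, D, E, F, G, J, L, M, N
  1-simplices (19): AB, AD, AE, AF, AG, BD, BE, BN, DE, DF, DJ, EF, EM, FG, FJ, GM, GN, JN, LN
  2-simplices (9): ABD, ABE, ADE, ADF, AEF, AFG, BDE, DEF, DFJ
  3-simplices (2): ABDE, ADEF

so the chain groups are C_0 ≅ Z^10, C_1 ≅ Z^19, C_2 ≅ Z^9, C_3 ≅ Z^2.

The boundary map ∂_1: C_1 → C_0 sends each edge [p,q] (with p < q) to q − p.
As a 10×19 matrix over Z this has rank 9, with invariant factors (1,1,1,1,1,1,1,1,1).

The boundary map ∂_2: C_2 → C_1 maps a triangle to the signed sum of its edges. For instance
  ∂BDE = DE − BE + BD,
  ∂AEF = EF − AF + AE.
The resulting 19×9 matrix has rank 7, and its Smith normal form has invariant factors (1,1,1,1,1,1,1).

Boundary ∂_3: C_3 → C_2 sends each 3-simplex σ to the alternating sum Σ_i (−1)^i (σ with its i-th vertex removed). For instance
  ∂ADEF = DEF − AEF + ADF − ADE,
  ∂ABDE = BDE − ADE + ABE − ABD.
This gives a 9×2 integer matrix of rank 2; reducing to Smith normal form yields diagonal entries (1,1).

Computing H_k = (kernel of ∂_k) / (image of ∂_{k+1}):

  H_1: rank ker ∂_1 − rank ∂_2 = (19 − 9) − 7 = 3, and the invariant factors of ∂_2 are all 1, so H_1 ≅ Z^3.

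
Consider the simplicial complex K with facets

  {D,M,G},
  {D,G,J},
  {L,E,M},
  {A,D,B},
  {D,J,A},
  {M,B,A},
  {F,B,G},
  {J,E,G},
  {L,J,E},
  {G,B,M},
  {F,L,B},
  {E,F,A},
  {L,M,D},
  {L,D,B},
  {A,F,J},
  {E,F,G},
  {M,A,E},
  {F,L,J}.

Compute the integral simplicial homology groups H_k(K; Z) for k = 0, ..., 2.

H_0 ≅ Z,  H_1 ≅ Z ⊕ Z/2,  H_2 = 0.

Order the vertices as A < B < D < E < F < G < J < L < M. Listing each simplex with vertices in this order, K has dimension 2 with simplices:

  0-simplices (9): A, B, D, E, F, G, J, L, M
  1-simplices (27): AB, AD, AE, AF, AJ, AM, BD, BF, BG, BL, BM, DG, DJ, DL, DM, EF, EG, EJ, EL, EM, FG, FJ, FL, GJ, GM, JL, LM
  2-simplices (18): ABD, ABM, ADJ, AEF, AEM, AFJ, BDL, BFG, BFL, BGM, DGJ, DGM, DLM, EFG, EGJ, EJL, ELM, FJL

giving chain groups C_0 ≅ Z^9, C_1 ≅ Z^27, C_2 ≅ Z^18.

Boundary ∂_1: C_1 → C_0 sends each edge [p,q] (with p < q) to q − p.
As a 9×27 matrix over Z this has rank 8, with invariant factors (1,1,1,1,1,1,1,1).

The boundary map ∂_2: C_2 → C_1 acts by ∂[p,q,r] = [q,r] − [p,r] + [p,q]. For instance
  ∂BGM = GM − BM + BG,
  ∂ADJ = DJ − AJ + AD.
The resulting 27×18 matrix has rank 18, and its Smith normal form has invariant factors (1,1,1,1,1,1,1,1,1,1,1,1,1,1,1,1,1,2).

Computing H_k = (kernel of ∂_k) / (image of ∂_{k+1}):

  H_0: rank C_0 − rank ∂_1 = 9 − 8 = 1, and the invariant factors of ∂_1 are all 1, so H_0 ≅ Z.
  H_1: rank ker ∂_1 − rank ∂_2 = (27 − 8) − 18 = 1, and ∂_2 has invariant factor 2 > 1, so H_1 ≅ Z ⊕ Z/2.
  H_2: rank ker ∂_2 − rank ∂_3 = (18 − 18) − 0 = 0, and there is no ∂_3, so H_2 ≅ 0.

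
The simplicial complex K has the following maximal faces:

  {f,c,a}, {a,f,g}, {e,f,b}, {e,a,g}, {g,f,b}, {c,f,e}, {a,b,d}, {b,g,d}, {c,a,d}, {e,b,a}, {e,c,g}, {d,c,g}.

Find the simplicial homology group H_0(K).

Fix the vertex order a < b < c < d < e < f < g and write every simplex with vertices in increasing order. Then dim K = 2 and the simplices of K are:

  0-simplices (7): a, b, c, d, e, f, g
  1-simplices (18): ab, ac, ad, ae, af, ag, bd, be, bf, bg, cd, ce, cf, cg, dg, ef, eg, fg
  2-simplices (12): abd, abe, acd, acf, aeg, afg, bdg, bef, bfg, cdg, cef, ceg

so the chain groups are C_0 ≅ Z^7, C_1 ≅ Z^18, C_2 ≅ Z^12.

The boundary map ∂_1: C_1 → C_0 sends each edge [p,q] (with p < q) to q − p.
This gives a 7×18 integer matrix of rank 6; reducing to Smith normal form yields diagonal entries (1,1,1,1,1,1).

∂_2: C_2 → C_1 sends each 2-simplex [p,q,r] to [q,r] − [p,r] + [p,q]. For instance
  ∂bef = ef − bf + be,
  ∂cdg = dg − cg + cd.
As a 18×12 matrix over Z this has rank 12, with invariant factors (1,1,1,1,1,1,1,1,1,1,1,2).

Now H_k = ker ∂_k / im ∂_{k+1}, so:

  H_0: rank C_0 − rank ∂_1 = 7 − 6 = 1, and the invariant factors of ∂_1 are all 1, so H_0 = Z.

(K is a triangulation of the real projective plane RP^2.)

H_0 = Z.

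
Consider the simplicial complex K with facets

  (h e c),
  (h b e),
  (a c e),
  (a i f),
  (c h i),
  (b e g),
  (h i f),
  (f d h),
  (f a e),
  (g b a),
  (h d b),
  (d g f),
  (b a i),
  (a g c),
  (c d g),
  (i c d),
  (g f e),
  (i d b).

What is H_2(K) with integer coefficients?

Fix the vertex order a < b < c < d < e < f < g < h < i and write every simplex with vertices in increasing order. Then dim K = 2 and the simplices of K are:

  0-simplices (9): a, b, c, d, e, f, g, h, i
  1-simplices (27): ab, ac, ae, af, ag, ai, bd, be, bg, bh, bi, cd, ce, cg, ch, ci, df, dg, dh, di, ef, eg, eh, fg, fh, fi, hi
  2-simplices (18): abg, abi, ace, acg, aef, afi, bdh, bdi, beg, beh, cdg, cdi, ceh, chi, dfg, dfh, efg, fhi

Hence C_0 ≅ Z^9, C_1 ≅ Z^27, C_2 ≅ Z^18.

The boundary map ∂_1: C_1 → C_0 maps an edge to its endpoints' difference, ∂[p,q] = q − p.
The 9×27 boundary matrix has rank 8 and Smith normal form diag(1,1,1,1,1,1,1,1).

Boundary ∂_2: C_2 → C_1 acts by ∂[p,q,r] = [q,r] − [p,r] + [p,q]. For instance
  ∂ceh = eh − ch + ce,
  ∂beg = eg − bg + be.
The 27×18 boundary matrix has rank 18 and Smith normal form diag(1,1,1,1,1,1,1,1,1,1,1,1,1,1,1,1,1,2).

From H_k ≅ ker(∂_k) / im(∂_{k+1}) we obtain:

  H_2: rank ker ∂_2 − rank ∂_3 = (18 − 18) − 0 = 0, and there is no ∂_3, so H_2 ≅ 0.

H_2 = 0.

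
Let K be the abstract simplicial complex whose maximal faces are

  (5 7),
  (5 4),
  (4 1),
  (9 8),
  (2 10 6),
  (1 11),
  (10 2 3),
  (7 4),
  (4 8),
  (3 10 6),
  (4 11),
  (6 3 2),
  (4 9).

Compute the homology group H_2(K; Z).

Fix the vertex order 1 < 2 < 3 < 4 < 5 < 6 < 7 < 8 < 9 < 10 < 11 and write every simplex with vertices in increasing order. Then dim K = 2 and the simplices of K are:

  0-simplices (11): [1], [2], [3], [4], [5], [6], [7], [8], [9], [10], [11]
  1-simplices (15): [1,4], [1,11], [2,3], [2,6], [2,10], [3,6], [3,10], [4,5], [4,7], [4,8], [4,9], [4,11], [5,7], [6,10], [8,9]
  2-simplices (4): [2,3,6], [2,3,10], [2,6,10], [3,6,10]

giving chain groups C_0 ≅ Z^11, C_1 ≅ Z^15, C_2 ≅ Z^4.

The boundary map ∂_1: C_1 → C_0 maps an edge to its endpoints' difference, ∂[p,q] = q − p.
As a 11×15 matrix over Z this has rank 9, with invariant factors (1,1,1,1,1,1,1,1,1).

∂_2: C_2 → C_1 sends each 2-simplex [p,q,r] to [q,r] − [p,r] + [p,q]. For instance
  ∂[2,3,10] = [3,10] − [2,10] + [2,3],
  ∂[2,3,6] = [3,6] − [2,6] + [2,3].
The resulting 15×4 matrix has rank 3, and its Smith normal form has invariant factors (1,1,1).

Now H_k = ker ∂_k / im ∂_{k+1}, so:

  H_2: rank ker ∂_2 − rank ∂_3 = (4 − 3) − 0 = 1, and there is no ∂_3, so H_2 = Z.

H_2 = Z.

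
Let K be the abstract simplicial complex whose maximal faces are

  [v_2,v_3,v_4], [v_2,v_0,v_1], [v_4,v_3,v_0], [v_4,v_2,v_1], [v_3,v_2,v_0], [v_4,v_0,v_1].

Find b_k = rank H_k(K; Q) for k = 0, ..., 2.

b_0 = 1, b_1 = 0, b_2 = 1.

Fix the vertex order v_0 < v_1 < v_2 < v_3 < v_4 and write every simplex with vertices in increasing order. Then dim K = 2 and the simplices of K are:

  0-simplices (5): [v_0], [v_1], [v_2], [v_3], [v_4]
  1-simplices (9): [v_0,v_1], [v_0,v_2], [v_0,v_3], [v_0,v_4], [v_1,v_2], [v_1,v_4], [v_2,v_3], [v_2,v_4], [v_3,v_4]
  2-simplices (6): [v_0,v_1,v_2], [v_0,v_1,v_4], [v_0,v_2,v_3], [v_0,v_3,v_4], [v_1,v_2,v_4], [v_2,v_3,v_4]

giving chain groups C_0 ≅ Z^5, C_1 ≅ Z^9, C_2 ≅ Z^6.

The boundary map ∂_1: C_1 → C_0 maps an edge to its endpoints' difference, ∂[p,q] = q − p. For instance
  ∂[v_2,v_3] = [v_3] − [v_2].
As a 5×9 matrix over Z this has rank 4, with invariant factors (1,1,1,1).

Boundary ∂_2: C_2 → C_1 sends each 2-simplex [p,q,r] to [q,r] − [p,r] + [p,q]. For instance
  ∂[v_1,v_2,v_4] = [v_2,v_4] − [v_1,v_4] + [v_1,v_2],
  ∂[v_0,v_2,v_3] = [v_2,v_3] − [v_0,v_3] + [v_0,v_2].
As a 9×6 matrix over Z this has rank 5, with invariant factors (1,1,1,1,1).

Computing H_k = (kernel of ∂_k) / (image of ∂_{k+1}):

  H_0: rank C_0 − rank ∂_1 = 5 − 4 = 1, and the invariant factors of ∂_1 are all 1, so H_0 ≅ Z.
  H_1: rank ker ∂_1 − rank ∂_2 = (9 − 4) − 5 = 0, and the invariant factors of ∂_2 are all 1, so H_1 ≅ 0.
  H_2: rank ker ∂_2 − rank ∂_3 = (6 − 5) − 0 = 1, and there is no ∂_3, so H_2 ≅ Z.

As a check, the Euler characteristic is 5 − 9 + 6 = 2, which agrees with 1 − 0 + 1 = 2.

Hence the Betti numbers are b_0 = 1, b_1 = 0, b_2 = 1.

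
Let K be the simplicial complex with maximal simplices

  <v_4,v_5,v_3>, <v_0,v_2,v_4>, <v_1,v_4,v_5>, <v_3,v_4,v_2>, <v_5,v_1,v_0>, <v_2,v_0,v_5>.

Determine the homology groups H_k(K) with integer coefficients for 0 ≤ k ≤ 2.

H_0 = Z,  H_1 = Z,  H_2 = 0.

Take the total order v_0 < v_1 < v_2 < v_3 < v_4 < v_5 on the vertex set. Then K (dimension 2) consists of the simplices:

  0-simplices (6): [v_0], [v_1], [v_2], [v_3], [v_4], [v_5]
  1-simplices (12): [v_0,v_1], [v_0,v_2], [v_0,v_4], [v_0,v_5], [v_1,v_4], [v_1,v_5], [v_2,v_3], [v_2,v_4], [v_2,v_5], [v_3,v_4], [v_3,v_5], [v_4,v_5]
  2-simplices (6): [v_0,v_1,v_5], [v_0,v_2,v_4], [v_0,v_2,v_5], [v_1,v_4,v_5], [v_2,v_3,v_4], [v_3,v_4,v_5]

Hence C_0 ≅ Z^6, C_1 ≅ Z^12, C_2 ≅ Z^6.

∂_1: C_1 → C_0 sends each edge [p,q] (with p < q) to q − p. For instance
  ∂[v_2,v_5] = [v_5] − [v_2].
This gives a 6×12 integer matrix of rank 5; reducing to Smith normal form yields diagonal entries (1,1,1,1,1).

∂_2: C_2 → C_1 acts by ∂[p,q,r] = [q,r] − [p,r] + [p,q]. For instance
  ∂[v_0,v_2,v_4] = [v_2,v_4] − [v_0,v_4] + [v_0,v_2],
  ∂[v_0,v_2,v_5] = [v_2,v_5] − [v_0,v_5] + [v_0,v_2].
This gives a 12×6 integer matrix of rank 6; reducing to Smith normal form yields diagonal entries (1,1,1,1,1,1).

Reading off H_k = ker ∂_k / im ∂_{k+1}:

  H_0: rank C_0 − rank ∂_1 = 6 − 5 = 1, and the invariant factors of ∂_1 are all 1, so H_0 ≅ Z.
  H_1: rank ker ∂_1 − rank ∂_2 = (12 − 5) − 6 = 1, and the invariant factors of ∂_2 are all 1, so H_1 ≅ Z.
  H_2: rank ker ∂_2 − rank ∂_3 = (6 − 6) − 0 = 0, and there is no ∂_3, so H_2 ≅ 0.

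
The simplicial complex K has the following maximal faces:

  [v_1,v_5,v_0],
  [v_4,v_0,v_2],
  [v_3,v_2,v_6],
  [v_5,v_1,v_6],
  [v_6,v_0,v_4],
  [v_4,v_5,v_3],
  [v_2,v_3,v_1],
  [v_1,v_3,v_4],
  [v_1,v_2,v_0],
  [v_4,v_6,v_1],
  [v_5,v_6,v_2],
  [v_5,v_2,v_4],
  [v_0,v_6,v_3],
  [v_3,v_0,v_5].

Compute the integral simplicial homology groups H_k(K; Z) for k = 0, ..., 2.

Take the total order v_0 < v_1 < v_2 < v_3 < v_4 < v_5 < v_6 on the vertex set. Then K (dimension 2) consists of the simplices:

  0-simplices (7): [v_0], [v_1], [v_2], [v_3], [v_4], [v_5], [v_6]
  1-simplices (21): (21 of them)
  2-simplices (14): (14 of them)

giving chain groups C_0 ≅ Z^7, C_1 ≅ Z^21, C_2 ≅ Z^14.

Boundary ∂_1: C_1 → C_0 sends each edge [p,q] (with p < q) to q − p.
This gives a 7×21 integer matrix of rank 6; reducing to Smith normal form yields diagonal entries (1,1,1,1,1,1).

∂_2: C_2 → C_1 maps a triangle to the signed sum of its edges. For instance
  ∂[v_1,v_3,v_4] = [v_3,v_4] − [v_1,v_4] + [v_1,v_3],
  ∂[v_0,v_1,v_2] = [v_1,v_2] − [v_0,v_2] + [v_0,v_1].
The resulting 21×14 matrix has rank 13, and its Smith normal form has invariant factors (1,1,1,1,1,1,1,1,1,1,1,1,1).

Reading off H_k = ker ∂_k / im ∂_{k+1}:

  H_0: rank C_0 − rank ∂_1 = 7 − 6 = 1, and the invariant factors of ∂_1 are all 1, so H_0 ≅ Z.
  H_1: rank ker ∂_1 − rank ∂_2 = (21 − 6) − 13 = 2, and the invariant factors of ∂_2 are all 1, so H_1 ≅ Z^2.
  H_2: rank ker ∂_2 − rank ∂_3 = (14 − 13) − 0 = 1, and there is no ∂_3, so H_2 ≅ Z.

(K is a triangulation of the torus T^2.)

H_0 ≅ Z,  H_1 ≅ Z^2,  H_2 ≅ Z.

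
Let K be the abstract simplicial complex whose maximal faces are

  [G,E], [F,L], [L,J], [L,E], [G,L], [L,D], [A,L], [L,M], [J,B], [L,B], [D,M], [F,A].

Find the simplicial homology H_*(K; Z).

Fix the vertex order A < B < D < E < F < G < J < L < M and write every simplex with vertices in increasing order. Then dim K = 1 and the simplices of K are:

  0-simplices (9): A, B, D, E, F, G, J, L, M
  1-simplices (12): AF, AL, BJ, BL, DL, DM, EG, EL, FL, GL, JL, LM

so the chain groups are C_0 ≅ Z^9, C_1 ≅ Z^12.

∂_1: C_1 → C_0 sends each edge [p,q] (with p < q) to q − p. For instance
  ∂DM = M − D.
The 9×12 boundary matrix has rank 8 and Smith normal form diag(1,1,1,1,1,1,1,1).

From H_k ≅ ker(∂_k) / im(∂_{k+1}) we obtain:

  H_0: rank C_0 − rank ∂_1 = 9 − 8 = 1, and the invariant factors of ∂_1 are all 1, so H_0 = Z.
  H_1: rank ker ∂_1 − rank ∂_2 = (12 − 8) − 0 = 4, and there is no ∂_2, so H_1 = Z^4.

H_0 ≅ Z,  H_1 ≅ Z^4.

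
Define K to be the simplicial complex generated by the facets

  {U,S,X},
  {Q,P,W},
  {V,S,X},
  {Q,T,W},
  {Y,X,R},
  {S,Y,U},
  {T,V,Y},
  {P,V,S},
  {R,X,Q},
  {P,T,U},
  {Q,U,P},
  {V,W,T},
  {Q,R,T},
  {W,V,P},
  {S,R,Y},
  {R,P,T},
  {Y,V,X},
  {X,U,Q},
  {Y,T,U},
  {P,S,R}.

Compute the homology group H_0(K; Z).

H_0 ≅ Z.

Take the total order P < Q < R < S < T < U < V < W < X < Y on the vertex set. Then K (dimension 2) consists of the simplices:

  0-simplices (10): P, Q, R, S, T, U, V, W, X, Y
  1-simplices (30): PQ, PR, PS, PT, PU, PV, PW, QR, QT, QU, QW, QX, RS, RT, RX, RY, SU, SV, SX, SY, TU, TV, TW, TY, UX, UY, VW, VX, VY, XY
  2-simplices (20): PQU, PQW, PRS, PRT, PSV, PTU, PVW, QRT, QRX, QTW, QUX, RSY, RXY, SUX, SUY, SVX, TUY, TVW, TVY, VXY

so the chain groups are C_0 ≅ Z^10, C_1 ≅ Z^30, C_2 ≅ Z^20.

Boundary ∂_1: C_1 → C_0 maps an edge to its endpoints' difference, ∂[p,q] = q − p. For instance
  ∂SY = Y − S.
The resulting 10×30 matrix has rank 9, and its Smith normal form has invariant factors (1,1,1,1,1,1,1,1,1).

Boundary ∂_2: C_2 → C_1 acts by ∂[p,q,r] = [q,r] − [p,r] + [p,q]. For instance
  ∂QTW = TW − QW + QT,
  ∂PRT = RT − PT + PR.
As a 30×20 matrix over Z this has rank 20, with invariant factors (1,1,1,1,1,1,1,1,1,1,1,1,1,1,1,1,1,1,1,2).

Computing H_k = (kernel of ∂_k) / (image of ∂_{k+1}):

  H_0: rank C_0 − rank ∂_1 = 10 − 9 = 1, and the invariant factors of ∂_1 are all 1, so H_0 = Z.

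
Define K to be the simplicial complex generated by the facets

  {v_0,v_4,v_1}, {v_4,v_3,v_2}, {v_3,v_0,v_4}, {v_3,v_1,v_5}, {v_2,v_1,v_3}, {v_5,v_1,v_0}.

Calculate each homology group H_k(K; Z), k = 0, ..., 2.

H_0 ≅ Z,  H_1 ≅ Z,  H_2 = 0.

Fix the vertex order v_0 < v_1 < v_2 < v_3 < v_4 < v_5 and write every simplex with vertices in increasing order. Then dim K = 2 and the simplices of K are:

  0-simplices (6): [v_0], [v_1], [v_2], [v_3], [v_4], [v_5]
  1-simplices (12): [v_0,v_1], [v_0,v_3], [v_0,v_4], [v_0,v_5], [v_1,v_2], [v_1,v_3], [v_1,v_4], [v_1,v_5], [v_2,v_3], [v_2,v_4], [v_3,v_4], [v_3,v_5]
  2-simplices (6): [v_0,v_1,v_4], [v_0,v_1,v_5], [v_0,v_3,v_4], [v_1,v_2,v_3], [v_1,v_3,v_5], [v_2,v_3,v_4]

Hence C_0 ≅ Z^6, C_1 ≅ Z^12, C_2 ≅ Z^6.

Boundary ∂_1: C_1 → C_0 is given by ∂[p,q] = [q] − [p]. For instance
  ∂[v_0,v_1] = [v_1] − [v_0].
The resulting 6×12 matrix has rank 5, and its Smith normal form has invariant factors (1,1,1,1,1).

The boundary map ∂_2: C_2 → C_1 maps a triangle to the signed sum of its edges. For instance
  ∂[v_1,v_2,v_3] = [v_2,v_3] − [v_1,v_3] + [v_1,v_2],
  ∂[v_0,v_1,v_4] = [v_1,v_4] − [v_0,v_4] + [v_0,v_1].
As a 12×6 matrix over Z this has rank 6, with invariant factors (1,1,1,1,1,1).

Reading off H_k = ker ∂_k / im ∂_{k+1}:

  H_0: rank C_0 − rank ∂_1 = 6 − 5 = 1, and the invariant factors of ∂_1 are all 1, so H_0 ≅ Z.
  H_1: rank ker ∂_1 − rank ∂_2 = (12 − 5) − 6 = 1, and the invariant factors of ∂_2 are all 1, so H_1 ≅ Z.
  H_2: rank ker ∂_2 − rank ∂_3 = (6 − 6) − 0 = 0, and there is no ∂_3, so H_2 ≅ 0.

As a check, the Euler characteristic is 6 − 12 + 6 = 0, which agrees with 1 − 1 + 0 = 0.
(K is a triangulation of the cylinder S^1 x I.)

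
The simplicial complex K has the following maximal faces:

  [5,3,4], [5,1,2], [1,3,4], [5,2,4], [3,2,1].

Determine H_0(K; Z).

H_0 = Z.

K has 5 vertices, 10 edges, 5 triangles.
rank ∂_0 = 0, rank ∂_1 = 4 ⇒ b_0 = 5 − 0 − 4 = 1; all invariant factors of ∂_1 are 1 so no torsion. So H_0 ≅ Z.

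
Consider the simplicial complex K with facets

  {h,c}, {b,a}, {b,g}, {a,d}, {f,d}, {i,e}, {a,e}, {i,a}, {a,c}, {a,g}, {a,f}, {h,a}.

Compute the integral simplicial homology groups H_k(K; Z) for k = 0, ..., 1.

H_0 = Z,  H_1 = Z^4.

K has 9 vertices, 12 edges.
rank ∂_0 = 0, rank ∂_1 = 8 ⇒ b_0 = 9 − 0 − 8 = 1; all invariant factors of ∂_1 are 1 so no torsion. So H_0 = Z.
rank ∂_1 = 8, rank ∂_2 = 0 ⇒ b_1 = 12 − 8 − 0 = 4. So H_1 = Z^4.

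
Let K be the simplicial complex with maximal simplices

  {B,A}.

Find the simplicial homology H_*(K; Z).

Fix the vertex order A < B and write every simplex with vertices in increasing order. Then dim K = 1 and the simplices of K are:

  0-simplices (2): A, B
  1-simplices (1): AB

Hence C_0 ≅ Z^2, C_1 ≅ Z^1.

∂_1: C_1 → C_0 sends each edge [p,q] (with p < q) to q − p.
The resulting 2×1 matrix has rank 1, and its Smith normal form has invariant factors (1).

Reading off H_k = ker ∂_k / im ∂_{k+1}:

  H_0: rank C_0 − rank ∂_1 = 2 − 1 = 1, and the invariant factors of ∂_1 are all 1, so H_0 ≅ Z.
  H_1: rank ker ∂_1 − rank ∂_2 = (1 − 1) − 0 = 0, and there is no ∂_2, so H_1 ≅ 0.

H_0 ≅ Z,  H_1 = 0.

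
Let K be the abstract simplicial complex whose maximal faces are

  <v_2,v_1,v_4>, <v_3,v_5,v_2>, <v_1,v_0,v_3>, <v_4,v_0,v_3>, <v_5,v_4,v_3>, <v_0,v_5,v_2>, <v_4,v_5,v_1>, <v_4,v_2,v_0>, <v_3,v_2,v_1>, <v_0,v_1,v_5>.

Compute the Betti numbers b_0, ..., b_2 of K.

We work with the vertex ordering v_0 < v_1 < v_2 < v_3 < v_4 < v_5. The simplices of K, each written with vertices in increasing order, are:

  0-simplices (6): [v_0], [v_1], [v_2], [v_3], [v_4], [v_5]
  1-simplices (15): (15 of them)
  2-simplices (10): [v_0,v_1,v_3], [v_0,v_1,v_5], [v_0,v_2,v_4], [v_0,v_2,v_5], [v_0,v_3,v_4], [v_1,v_2,v_3], [v_1,v_2,v_4], [v_1,v_4,v_5], [v_2,v_3,v_5], [v_3,v_4,v_5]

Hence C_0 ≅ Z^6, C_1 ≅ Z^15, C_2 ≅ Z^10.

Boundary ∂_1: C_1 → C_0 is given by ∂[p,q] = [q] − [p].
The 6×15 boundary matrix has rank 5 and Smith normal form diag(1,1,1,1,1).

Boundary ∂_2: C_2 → C_1 acts by ∂[p,q,r] = [q,r] − [p,r] + [p,q]. For instance
  ∂[v_1,v_2,v_4] = [v_2,v_4] − [v_1,v_4] + [v_1,v_2],
  ∂[v_2,v_3,v_5] = [v_3,v_5] − [v_2,v_5] + [v_2,v_3].
As a 15×10 matrix over Z this has rank 10, with invariant factors (1,1,1,1,1,1,1,1,1,2).

Computing H_k = (kernel of ∂_k) / (image of ∂_{k+1}):

  H_0: rank C_0 − rank ∂_1 = 6 − 5 = 1, and the invariant factors of ∂_1 are all 1, so H_0 = Z.
  H_1: rank ker ∂_1 − rank ∂_2 = (15 − 5) − 10 = 0, and ∂_2 has invariant factor 2 > 1, so H_1 = Z/2Z.
  H_2: rank ker ∂_2 − rank ∂_3 = (10 − 10) − 0 = 0, and there is no ∂_3, so H_2 = 0.

(K is a triangulation of the real projective plane RP^2.)

Hence the Betti numbers are b_0 = 1, b_1 = 0, b_2 = 0.

b_0 = 1, b_1 = 0, b_2 = 0.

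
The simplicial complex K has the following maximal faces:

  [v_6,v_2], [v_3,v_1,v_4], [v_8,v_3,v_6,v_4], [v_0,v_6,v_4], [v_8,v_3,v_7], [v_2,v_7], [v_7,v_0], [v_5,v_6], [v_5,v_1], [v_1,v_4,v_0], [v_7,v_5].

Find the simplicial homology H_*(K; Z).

H_0 = Z,  H_1 = Z^4,  H_2 = 0,  H_3 = 0.

Fix the vertex order v_0 < v_1 < v_2 < v_3 < v_4 < v_5 < v_6 < v_7 < v_8 and write every simplex with vertices in increasing order. Then dim K = 3 and the simplices of K are:

  0-simplices (9): [v_0], [v_1], [v_2], [v_3], [v_4], [v_5], [v_6], [v_7], [v_8]
  1-simplices (19): (19 of them)
  2-simplices (8): [v_0,v_1,v_4], [v_0,v_4,v_6], [v_1,v_3,v_4], [v_3,v_4,v_6], [v_3,v_4,v_8], [v_3,v_6,v_8], [v_3,v_7,v_8], [v_4,v_6,v_8]
  3-simplices (1): [v_3,v_4,v_6,v_8]

giving chain groups C_0 ≅ Z^9, C_1 ≅ Z^19, C_2 ≅ Z^8, C_3 ≅ Z^1.

The boundary map ∂_1: C_1 → C_0 sends each edge [p,q] (with p < q) to q − p. For instance
  ∂[v_0,v_1] = [v_1] − [v_0].
The 9×19 boundary matrix has rank 8 and Smith normal form diag(1,1,1,1,1,1,1,1).

Boundary ∂_2: C_2 → C_1 maps a triangle to the signed sum of its edges. For instance
  ∂[v_1,v_3,v_4] = [v_3,v_4] − [v_1,v_4] + [v_1,v_3],
  ∂[v_0,v_1,v_4] = [v_1,v_4] − [v_0,v_4] + [v_0,v_1].
The resulting 19×8 matrix has rank 7, and its Smith normal form has invariant factors (1,1,1,1,1,1,1).

Boundary ∂_3: C_3 → C_2 sends each 3-simplex σ to the alternating sum Σ_i (−1)^i (σ with its i-th vertex removed). For instance
  ∂[v_3,v_4,v_6,v_8] = [v_4,v_6,v_8] − [v_3,v_6,v_8] + [v_3,v_4,v_8] − [v_3,v_4,v_6].
This gives a 8×1 integer matrix of rank 1; reducing to Smith normal form yields diagonal entries (1).

From H_k ≅ ker(∂_k) / im(∂_{k+1}) we obtain:

  H_0: rank C_0 − rank ∂_1 = 9 − 8 = 1, and the invariant factors of ∂_1 are all 1, so H_0 ≅ Z.
  H_1: rank ker ∂_1 − rank ∂_2 = (19 − 8) − 7 = 4, and the invariant factors of ∂_2 are all 1, so H_1 ≅ Z^4.
  H_2: rank ker ∂_2 − rank ∂_3 = (8 − 7) − 1 = 0, and the invariant factors of ∂_3 are all 1, so H_2 ≅ 0.
  H_3: rank ker ∂_3 − rank ∂_4 = (1 − 1) − 0 = 0, and there is no ∂_4, so H_3 ≅ 0.

As a check, the Euler characteristic is 9 − 19 + 8 − 1 = -3, which agrees with 1 − 4 + 0 − 0 = -3.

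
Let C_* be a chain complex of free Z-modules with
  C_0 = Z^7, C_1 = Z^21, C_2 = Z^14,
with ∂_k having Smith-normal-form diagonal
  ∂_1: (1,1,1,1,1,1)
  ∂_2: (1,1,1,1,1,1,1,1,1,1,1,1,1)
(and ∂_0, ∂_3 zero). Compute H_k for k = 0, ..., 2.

H_0: b_0 = 7 − 0 − 6 = 1; torsion from ∂_1 factors > 1: none. So H_0 ≅ Z.
H_1: b_1 = 21 − 6 − 13 = 2; torsion from ∂_2 factors > 1: none. So H_1 ≅ Z^2.
H_2: b_2 = 14 − 13 − 0 = 1; torsion from ∂_3 factors > 1: none. So H_2 ≅ Z.

H_0 ≅ Z,  H_1 ≅ Z^2,  H_2 ≅ Z.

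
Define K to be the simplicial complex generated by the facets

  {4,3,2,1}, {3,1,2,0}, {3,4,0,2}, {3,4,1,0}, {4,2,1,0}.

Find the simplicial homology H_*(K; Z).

K has 5 vertices, 10 edges, 10 triangles, 5 3-simplices.
rank ∂_0 = 0, rank ∂_1 = 4 ⇒ b_0 = 5 − 0 − 4 = 1; all invariant factors of ∂_1 are 1 so no torsion. So H_0 = Z.
rank ∂_1 = 4, rank ∂_2 = 6 ⇒ b_1 = 10 − 4 − 6 = 0; all invariant factors of ∂_2 are 1 so no torsion. So H_1 = 0.
rank ∂_2 = 6, rank ∂_3 = 4 ⇒ b_2 = 10 − 6 − 4 = 0; all invariant factors of ∂_3 are 1 so no torsion. So H_2 = 0.
rank ∂_3 = 4, rank ∂_4 = 0 ⇒ b_3 = 5 − 4 − 0 = 1. So H_3 = Z.

H_0 ≅ Z,  H_1 = 0,  H_2 = 0,  H_3 ≅ Z.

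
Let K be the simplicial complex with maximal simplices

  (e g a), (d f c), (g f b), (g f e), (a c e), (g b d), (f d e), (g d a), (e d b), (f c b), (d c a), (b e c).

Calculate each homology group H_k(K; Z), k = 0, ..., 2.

H_0 = Z,  H_1 = Z/2,  H_2 = 0.

Take the total order a < b < c < d < e < f < g on the vertex set. Then K (dimension 2) consists of the simplices:

  0-simplices (7): a, b, c, d, e, f, g
  1-simplices (18): ac, ad, ae, ag, bc, bd, be, bf, bg, cd, ce, cf, de, df, dg, ef, eg, fg
  2-simplices (12): acd, ace, adg, aeg, bce, bcf, bde, bdg, bfg, cdf, def, efg

giving chain groups C_0 ≅ Z^7, C_1 ≅ Z^18, C_2 ≅ Z^12.

Boundary ∂_1: C_1 → C_0 sends each edge [p,q] (with p < q) to q − p. For instance
  ∂ce = e − c.
The 7×18 boundary matrix has rank 6 and Smith normal form diag(1,1,1,1,1,1).

∂_2: C_2 → C_1 acts by ∂[p,q,r] = [q,r] − [p,r] + [p,q]. For instance
  ∂aeg = eg − ag + ae,
  ∂ace = ce − ae + ac.
The 18×12 boundary matrix has rank 12 and Smith normal form diag(1,1,1,1,1,1,1,1,1,1,1,2).

Computing H_k = (kernel of ∂_k) / (image of ∂_{k+1}):

  H_0: rank C_0 − rank ∂_1 = 7 − 6 = 1, and the invariant factors of ∂_1 are all 1, so H_0 = Z.
  H_1: rank ker ∂_1 − rank ∂_2 = (18 − 6) − 12 = 0, and ∂_2 has invariant factor 2 > 1, so H_1 = Z/2.
  H_2: rank ker ∂_2 − rank ∂_3 = (12 − 12) − 0 = 0, and there is no ∂_3, so H_2 = 0.

(K is a triangulation of the real projective plane RP^2.)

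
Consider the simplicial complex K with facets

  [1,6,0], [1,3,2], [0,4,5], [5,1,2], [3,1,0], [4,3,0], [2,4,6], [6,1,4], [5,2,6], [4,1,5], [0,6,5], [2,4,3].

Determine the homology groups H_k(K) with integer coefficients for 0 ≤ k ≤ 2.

We work with the vertex ordering 0 < 1 < 2 < 3 < 4 < 5 < 6. The simplices of K, each written with vertices in increasing order, are:

  0-simplices (7): [0], [1], [2], [3], [4], [5], [6]
  1-simplices (18): [0,1], [0,3], [0,4], [0,5], [0,6], [1,2], [1,3], [1,4], [1,5], [1,6], [2,3], [2,4], [2,5], [2,6], [3,4], [4,5], [4,6], [5,6]
  2-simplices (12): [0,1,3], [0,1,6], [0,3,4], [0,4,5], [0,5,6], [1,2,3], [1,2,5], [1,4,5], [1,4,6], [2,3,4], [2,4,6], [2,5,6]

Hence C_0 ≅ Z^7, C_1 ≅ Z^18, C_2 ≅ Z^12.

∂_1: C_1 → C_0 maps an edge to its endpoints' difference, ∂[p,q] = q − p. For instance
  ∂[0,3] = [3] − [0].
The resulting 7×18 matrix has rank 6, and its Smith normal form has invariant factors (1,1,1,1,1,1).

The boundary map ∂_2: C_2 → C_1 sends each 2-simplex [p,q,r] to [q,r] − [p,r] + [p,q]. For instance
  ∂[2,3,4] = [3,4] − [2,4] + [2,3],
  ∂[1,4,6] = [4,6] − [1,6] + [1,4].
The resulting 18×12 matrix has rank 12, and its Smith normal form has invariant factors (1,1,1,1,1,1,1,1,1,1,1,2).

Computing H_k = (kernel of ∂_k) / (image of ∂_{k+1}):

  H_0: rank C_0 − rank ∂_1 = 7 − 6 = 1, and the invariant factors of ∂_1 are all 1, so H_0 = Z.
  H_1: rank ker ∂_1 − rank ∂_2 = (18 − 6) − 12 = 0, and ∂_2 has invariant factor 2 > 1, so H_1 = Z_2.
  H_2: rank ker ∂_2 − rank ∂_3 = (12 − 12) − 0 = 0, and there is no ∂_3, so H_2 = 0.

As a check, the Euler characteristic is 7 − 18 + 12 = 1, which agrees with 1 − 0 + 0 = 1.

H_0 ≅ Z,  H_1 ≅ Z_2,  H_2 = 0.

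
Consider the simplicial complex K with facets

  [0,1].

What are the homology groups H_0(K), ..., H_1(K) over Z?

H_0 = Z,  H_1 = 0.

Order the vertices as 0 < 1. Listing each simplex with vertices in this order, K has dimension 1 with simplices:

  0-simplices (2): [0], [1]
  1-simplices (1): [0,1]

giving chain groups C_0 ≅ Z^2, C_1 ≅ Z^1.

Boundary ∂_1: C_1 → C_0 is given by ∂[p,q] = [q] − [p]. For instance
  ∂[0,1] = [1] − [0].
As a 2×1 matrix over Z this has rank 1, with invariant factors (1).

Reading off H_k = ker ∂_k / im ∂_{k+1}:

  H_0: rank C_0 − rank ∂_1 = 2 − 1 = 1, and the invariant factors of ∂_1 are all 1, so H_0 = Z.
  H_1: rank ker ∂_1 − rank ∂_2 = (1 − 1) − 0 = 0, and there is no ∂_2, so H_1 = 0.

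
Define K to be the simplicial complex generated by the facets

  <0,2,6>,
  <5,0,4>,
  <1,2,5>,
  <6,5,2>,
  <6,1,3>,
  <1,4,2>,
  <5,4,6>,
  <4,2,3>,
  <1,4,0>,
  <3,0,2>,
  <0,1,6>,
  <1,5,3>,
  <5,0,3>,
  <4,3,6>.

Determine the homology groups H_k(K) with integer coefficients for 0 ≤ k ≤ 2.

H_0 ≅ Z,  H_1 ≅ Z^2,  H_2 ≅ Z.

We work with the vertex ordering 0 < 1 < 2 < 3 < 4 < 5 < 6. The simplices of K, each written with vertices in increasing order, are:

  0-simplices (7): [0], [1], [2], [3], [4], [5], [6]
  1-simplices (21): [0,1], [0,2], [0,3], [0,4], [0,5], [0,6], [1,2], [1,3], [1,4], [1,5], [1,6], [2,3], [2,4], [2,5], [2,6], [3,4], [3,5], [3,6], [4,5], [4,6], [5,6]
  2-simplices (14): [0,1,4], [0,1,6], [0,2,3], [0,2,6], [0,3,5], [0,4,5], [1,2,4], [1,2,5], [1,3,5], [1,3,6], [2,3,4], [2,5,6], [3,4,6], [4,5,6]

so the chain groups are C_0 ≅ Z^7, C_1 ≅ Z^21, C_2 ≅ Z^14.

Boundary ∂_1: C_1 → C_0 is given by ∂[p,q] = [q] − [p].
The 7×21 boundary matrix has rank 6 and Smith normal form diag(1,1,1,1,1,1).

The boundary map ∂_2: C_2 → C_1 acts by ∂[p,q,r] = [q,r] − [p,r] + [p,q]. For instance
  ∂[2,5,6] = [5,6] − [2,6] + [2,5],
  ∂[1,3,6] = [3,6] − [1,6] + [1,3].
As a 21×14 matrix over Z this has rank 13, with invariant factors (1,1,1,1,1,1,1,1,1,1,1,1,1).

Computing H_k = (kernel of ∂_k) / (image of ∂_{k+1}):

  H_0: rank C_0 − rank ∂_1 = 7 − 6 = 1, and the invariant factors of ∂_1 are all 1, so H_0 = Z.
  H_1: rank ker ∂_1 − rank ∂_2 = (21 − 6) − 13 = 2, and the invariant factors of ∂_2 are all 1, so H_1 = Z^2.
  H_2: rank ker ∂_2 − rank ∂_3 = (14 − 13) − 0 = 1, and there is no ∂_3, so H_2 = Z.

As a check, the Euler characteristic is 7 − 21 + 14 = 0, which agrees with 1 − 2 + 1 = 0.
(K is a triangulation of the torus T^2.)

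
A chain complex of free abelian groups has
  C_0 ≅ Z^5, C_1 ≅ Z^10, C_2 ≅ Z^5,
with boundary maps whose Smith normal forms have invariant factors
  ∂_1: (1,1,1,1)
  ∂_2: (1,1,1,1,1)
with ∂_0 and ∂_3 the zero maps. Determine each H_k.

H_0 = Z,  H_1 = Z,  H_2 = 0.

H_0: b_0 = 5 − 0 − 4 = 1; torsion from ∂_1 factors > 1: none. So H_0 = Z.
H_1: b_1 = 10 − 4 − 5 = 1; torsion from ∂_2 factors > 1: none. So H_1 = Z.
H_2: b_2 = 5 − 5 − 0 = 0; torsion from ∂_3 factors > 1: none. So H_2 = 0.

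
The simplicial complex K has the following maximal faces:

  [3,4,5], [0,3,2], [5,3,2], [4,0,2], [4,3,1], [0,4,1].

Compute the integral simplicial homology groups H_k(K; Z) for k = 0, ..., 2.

H_0 = Z,  H_1 = Z,  H_2 = 0.

Take the total order 0 < 1 < 2 < 3 < 4 < 5 on the vertex set. Then K (dimension 2) consists of the simplices:

  0-simplices (6): [0], [1], [2], [3], [4], [5]
  1-simplices (12): [0,1], [0,2], [0,3], [0,4], [1,3], [1,4], [2,3], [2,4], [2,5], [3,4], [3,5], [4,5]
  2-simplices (6): [0,1,4], [0,2,3], [0,2,4], [1,3,4], [2,3,5], [3,4,5]

giving chain groups C_0 ≅ Z^6, C_1 ≅ Z^12, C_2 ≅ Z^6.

Boundary ∂_1: C_1 → C_0 maps an edge to its endpoints' difference, ∂[p,q] = q − p. For instance
  ∂[2,3] = [3] − [2].
As a 6×12 matrix over Z this has rank 5, with invariant factors (1,1,1,1,1).

Boundary ∂_2: C_2 → C_1 sends each 2-simplex [p,q,r] to [q,r] − [p,r] + [p,q]. For instance
  ∂[0,2,3] = [2,3] − [0,3] + [0,2],
  ∂[1,3,4] = [3,4] − [1,4] + [1,3].
The 12×6 boundary matrix has rank 6 and Smith normal form diag(1,1,1,1,1,1).

Now H_k = ker ∂_k / im ∂_{k+1}, so:

  H_0: rank C_0 − rank ∂_1 = 6 − 5 = 1, and the invariant factors of ∂_1 are all 1, so H_0 = Z.
  H_1: rank ker ∂_1 − rank ∂_2 = (12 − 5) − 6 = 1, and the invariant factors of ∂_2 are all 1, so H_1 = Z.
  H_2: rank ker ∂_2 − rank ∂_3 = (6 − 6) − 0 = 0, and there is no ∂_3, so H_2 = 0.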